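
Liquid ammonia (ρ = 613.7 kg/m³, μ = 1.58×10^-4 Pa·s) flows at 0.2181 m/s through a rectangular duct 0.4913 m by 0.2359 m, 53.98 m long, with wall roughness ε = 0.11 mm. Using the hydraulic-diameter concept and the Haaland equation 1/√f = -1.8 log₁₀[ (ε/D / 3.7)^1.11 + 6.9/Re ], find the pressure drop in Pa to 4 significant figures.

Hydraulic diameter D_h = 4A/P = 4·(0.4913·0.2359)/(2·(0.4913+0.2359)) = 0.4636/1.454 = 0.3188 m.
Re = ρVD_h/μ = 613.7·0.2181·0.3188/0.000158 = 2.7e+05.
ε/D_h = 0.00011/0.3188 = 0.000345; Haaland gives 1/√f = -1.8 log₁₀[3.36e-05+2.56e-05] = 7.61, so f = 0.01727.
ΔP = f(L/D_h)(ρV²/2) = 0.01727·53.98/0.3188·14.6 = 42.68 Pa.

ΔP ≈ 42.68 Pa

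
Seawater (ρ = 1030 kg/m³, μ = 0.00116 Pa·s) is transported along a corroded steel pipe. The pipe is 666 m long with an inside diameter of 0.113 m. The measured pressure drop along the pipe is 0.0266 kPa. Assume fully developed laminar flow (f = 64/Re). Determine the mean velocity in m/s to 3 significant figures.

V ≈ 0.0137 m/s

For laminar flow, f = 64/Re with Re = ρVD/μ, so Darcy-Weisbach reduces to ΔP = 32μLV/D². Solving for V: V = ΔP·D²/(32μL) = 26.6·(0.113)²/(32·0.00116·666) = 0.01374 m/s.
Check: Re = ρVD/μ = 1030·0.01374·0.113/0.00116 = 1379 < 2300, so the laminar assumption holds.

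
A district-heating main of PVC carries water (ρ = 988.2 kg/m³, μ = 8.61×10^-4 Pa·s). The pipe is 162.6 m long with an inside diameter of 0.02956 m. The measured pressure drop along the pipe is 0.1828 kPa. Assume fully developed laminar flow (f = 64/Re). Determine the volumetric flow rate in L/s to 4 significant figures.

For laminar flow, f = 64/Re with Re = ρVD/μ, so Darcy-Weisbach reduces to ΔP = 32μLV/D². Solving for V: V = ΔP·D²/(32μL) = 182.8·(0.02956)²/(32·0.000861·162.6) = 0.03565 m/s.
Check: Re = ρVD/μ = 988.2·0.03565·0.02956/0.000861 = 1210 < 2300, so the laminar assumption holds.
Q = V·A = 0.03565·(π/4·0.02956²) = 2.447e-05 m³/s = 0.02447 L/s.

Q ≈ 0.02447 L/s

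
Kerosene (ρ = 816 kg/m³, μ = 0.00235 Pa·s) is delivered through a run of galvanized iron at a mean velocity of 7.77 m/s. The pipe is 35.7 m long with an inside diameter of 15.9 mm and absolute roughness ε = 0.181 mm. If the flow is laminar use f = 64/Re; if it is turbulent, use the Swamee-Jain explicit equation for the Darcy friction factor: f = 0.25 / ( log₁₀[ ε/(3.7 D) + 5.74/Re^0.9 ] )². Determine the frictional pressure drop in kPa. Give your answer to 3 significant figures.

ΔP ≈ 2280 kPa

Reynolds number Re = ρVD/μ = 816 · 7.77 · 0.0159 / 0.00235 = 4.29e+04.
Re > 4000 → turbulent. Relative roughness ε/D = 0.000181/0.0159 = 0.0114. Swamee-Jain: f = 0.25/(log₁₀[0.0114/3.7 + 5.74/4.29e+04^0.9])² = 0.25/(log₁₀[0.00308 + 0.000389])² = 0.25/(-2.46)² = 0.0413.
Darcy-Weisbach: ΔP = f(L/D)(ρV²/2) = 0.0413·(35.7/0.0159)·(816·7.77²/2) = 0.0413·2245·2.463e+04 = 2.284e+06 Pa.
ΔP = 2.284e+06 Pa = 2280 kPa.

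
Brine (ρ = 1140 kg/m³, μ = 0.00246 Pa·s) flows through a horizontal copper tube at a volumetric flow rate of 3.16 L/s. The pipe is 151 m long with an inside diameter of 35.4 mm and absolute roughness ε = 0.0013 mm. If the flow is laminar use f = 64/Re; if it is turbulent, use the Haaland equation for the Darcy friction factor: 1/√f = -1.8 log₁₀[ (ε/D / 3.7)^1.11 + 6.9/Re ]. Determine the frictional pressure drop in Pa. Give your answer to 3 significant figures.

Q = 3.16 L/s = 3.16/1000 = 0.00316 m³/s.
Cross-sectional area A = πD²/4 = π(0.0354)²/4 = 0.0009842 m²; mean velocity V = Q/A = 0.00316/0.0009842 = 3.211 m/s.
Reynolds number Re = ρVD/μ = 1140 · 3.211 · 0.0354 / 0.00246 = 5.267e+04.
Re > 4000 → turbulent. Relative roughness ε/D = 1.3e-06/0.0354 = 3.67e-05. Haaland: 1/√f = -1.8 log₁₀[(3.67e-05/3.7)^1.11 + 6.9/5.267e+04] = -1.8 log₁₀[2.79e-06 + 0.000131] = 6.972, so f = 0.02057.
Darcy-Weisbach: ΔP = f(L/D)(ρV²/2) = 0.02057·(151/0.0354)·(1140·3.211²/2) = 0.02057·4266·5876 = 5.155e+05 Pa.

ΔP ≈ 516000 Pa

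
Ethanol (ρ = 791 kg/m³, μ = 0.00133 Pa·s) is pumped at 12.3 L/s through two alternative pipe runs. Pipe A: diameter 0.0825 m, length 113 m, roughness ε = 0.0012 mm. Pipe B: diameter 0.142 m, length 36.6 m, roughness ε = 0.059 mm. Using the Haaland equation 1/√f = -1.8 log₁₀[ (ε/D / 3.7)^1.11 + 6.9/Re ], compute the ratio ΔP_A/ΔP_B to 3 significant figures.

Pipe A: V = Q/A = 0.0123/0.005346 = 2.301 m/s; Re = 1.129e+05; ε/D = 1.45e-05; Haaland → f = 0.01744; ΔP_A = f(L/D)(ρV²/2) = 5.002e+04 Pa.
Pipe B: V = Q/A = 0.0123/0.01584 = 0.7767 m/s; Re = 6.559e+04; ε/D = 0.000415; Haaland → f = 0.02099; ΔP_B = f(L/D)(ρV²/2) = 1291 Pa.
ΔP_A/ΔP_B = 5.002e+04/1291 = 38.7.

ΔP_A/ΔP_B ≈ 38.7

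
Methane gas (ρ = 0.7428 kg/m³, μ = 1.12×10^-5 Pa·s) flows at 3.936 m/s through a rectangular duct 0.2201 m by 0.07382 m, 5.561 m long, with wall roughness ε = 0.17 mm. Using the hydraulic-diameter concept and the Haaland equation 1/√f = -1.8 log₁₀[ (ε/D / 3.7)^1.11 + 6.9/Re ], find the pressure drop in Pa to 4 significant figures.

Hydraulic diameter D_h = 4A/P = 4·(0.2201·0.07382)/(2·(0.2201+0.07382)) = 0.06499/0.5878 = 0.1106 m.
Re = ρVD_h/μ = 0.7428·3.936·0.1106/1.12e-05 = 2.886e+04.
ε/D_h = 0.00017/0.1106 = 0.00154; Haaland gives 1/√f = -1.8 log₁₀[0.000176+0.000239] = 6.086, so f = 0.02699.
ΔP = f(L/D_h)(ρV²/2) = 0.02699·5.561/0.1106·5.754 = 7.812 Pa.

ΔP ≈ 7.812 Pa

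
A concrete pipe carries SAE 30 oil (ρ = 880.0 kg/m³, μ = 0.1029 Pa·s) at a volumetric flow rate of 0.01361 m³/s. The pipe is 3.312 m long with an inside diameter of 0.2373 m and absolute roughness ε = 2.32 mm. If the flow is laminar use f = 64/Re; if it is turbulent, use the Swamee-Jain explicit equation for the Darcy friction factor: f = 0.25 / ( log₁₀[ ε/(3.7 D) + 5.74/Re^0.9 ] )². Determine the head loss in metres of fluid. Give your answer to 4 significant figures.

Cross-sectional area A = πD²/4 = π(0.2373)²/4 = 0.04423 m²; mean velocity V = Q/A = 0.01361/0.04423 = 0.3077 m/s.
Reynolds number Re = ρVD/μ = 880 · 0.3077 · 0.2373 / 0.103 = 624.5.
Re < 2300 → laminar flow, so f = 64/Re = 64/624.5 = 0.1025 (the turbulent correlation is not needed).
Darcy-Weisbach: ΔP = f(L/D)(ρV²/2) = 0.1025·(3.312/0.2373)·(880·0.3077²/2) = 0.1025·13.96·41.67 = 59.6 Pa.
Head loss h_f = ΔP/(ρg) = 59.6/(880·9.81) = 0.006904 m.

h_f ≈ 0.006904 m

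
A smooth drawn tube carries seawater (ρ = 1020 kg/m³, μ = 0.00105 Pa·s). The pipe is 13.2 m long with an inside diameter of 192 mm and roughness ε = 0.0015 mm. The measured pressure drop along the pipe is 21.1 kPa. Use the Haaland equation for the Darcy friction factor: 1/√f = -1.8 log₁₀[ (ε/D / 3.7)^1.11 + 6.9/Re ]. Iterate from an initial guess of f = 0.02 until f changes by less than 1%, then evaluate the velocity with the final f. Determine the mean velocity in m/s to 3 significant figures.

V ≈ 7.34 m/s

Rearranging Darcy-Weisbach: V = √(2·ΔP·D/(f·L·ρ)). With ε/D = 1.5e-06/0.192 = 7.81e-06, iterate starting from f = 0.02:
  f = 0.02 → V = √(2·2.11e+04·0.192/(0.02·13.2·1020)) = 5.485 m/s; Re = ρVD/μ = 1.023e+06; f → 0.01168
  f = 0.01168 → V = 7.177 m/s; Re = 1.339e+06; f → 0.01121
  f = 0.01121 → V = 7.327 m/s; Re = 1.367e+06; f → 0.01117
Converged (Δf/f < 1%). With the final f = 0.01117: V = √(2·2.11e+04·0.192/(0.01117·13.2·1020)) = 7.339 m/s.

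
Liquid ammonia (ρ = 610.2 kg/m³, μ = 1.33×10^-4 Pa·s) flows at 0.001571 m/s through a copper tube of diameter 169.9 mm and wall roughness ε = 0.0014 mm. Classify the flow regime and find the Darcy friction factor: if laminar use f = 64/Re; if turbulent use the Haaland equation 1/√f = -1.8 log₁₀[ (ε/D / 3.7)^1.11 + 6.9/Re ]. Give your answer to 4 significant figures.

f ≈ 0.05226

Re = ρVD/μ = 610.2·0.001571·0.1699/0.000133 = 1225.
Re < 2300 → laminar, so f = 64/Re = 0.05226 (roughness is irrelevant in laminar flow).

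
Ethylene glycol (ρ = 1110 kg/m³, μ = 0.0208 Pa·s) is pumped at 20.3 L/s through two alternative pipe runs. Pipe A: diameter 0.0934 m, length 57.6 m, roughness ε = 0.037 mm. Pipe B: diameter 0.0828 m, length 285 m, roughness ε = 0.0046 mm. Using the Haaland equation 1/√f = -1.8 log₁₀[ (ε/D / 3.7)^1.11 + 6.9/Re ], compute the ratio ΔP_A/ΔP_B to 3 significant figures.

ΔP_A/ΔP_B ≈ 0.116

Pipe A: V = Q/A = 0.0203/0.006851 = 2.963 m/s; Re = 1.477e+04; ε/D = 0.000396; Haaland → f = 0.02842; ΔP_A = f(L/D)(ρV²/2) = 8.539e+04 Pa.
Pipe B: V = Q/A = 0.0203/0.005385 = 3.77 m/s; Re = 1.666e+04; ε/D = 5.56e-05; Haaland → f = 0.02705; ΔP_B = f(L/D)(ρV²/2) = 7.343e+05 Pa.
ΔP_A/ΔP_B = 8.539e+04/7.343e+05 = 0.116.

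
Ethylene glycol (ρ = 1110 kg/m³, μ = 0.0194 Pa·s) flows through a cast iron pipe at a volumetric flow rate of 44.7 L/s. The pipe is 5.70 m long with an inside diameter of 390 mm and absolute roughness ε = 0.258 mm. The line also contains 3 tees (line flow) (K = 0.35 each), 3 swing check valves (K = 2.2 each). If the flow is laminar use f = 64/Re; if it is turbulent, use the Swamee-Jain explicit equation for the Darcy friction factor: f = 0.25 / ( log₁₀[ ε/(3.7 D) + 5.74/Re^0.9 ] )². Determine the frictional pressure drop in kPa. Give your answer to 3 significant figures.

Q = 44.7 L/s = 44.7/1000 = 0.0447 m³/s.
Cross-sectional area A = πD²/4 = π(0.39)²/4 = 0.1195 m²; mean velocity V = Q/A = 0.0447/0.1195 = 0.3742 m/s.
Reynolds number Re = ρVD/μ = 1110 · 0.3742 · 0.39 / 0.0194 = 8350.
Re > 4000 → turbulent. Relative roughness ε/D = 0.000258/0.39 = 0.000662. Swamee-Jain: f = 0.25/(log₁₀[0.000662/3.7 + 5.74/8350^0.9])² = 0.25/(log₁₀[0.000179 + 0.0017])² = 0.25/(-2.727)² = 0.03362.
Total minor-loss coefficient ΣK = 3·0.35 + 3·2.2 = 7.65.
ΔP = [f·L/D + ΣK]·(ρV²/2) = [0.03362·5.7/0.39 + 7.65]·(1110·0.3742²/2) = [0.4913 + 7.65]·77.71 = 632.7 Pa.
ΔP = 632.7 Pa = 0.633 kPa.

ΔP ≈ 0.633 kPa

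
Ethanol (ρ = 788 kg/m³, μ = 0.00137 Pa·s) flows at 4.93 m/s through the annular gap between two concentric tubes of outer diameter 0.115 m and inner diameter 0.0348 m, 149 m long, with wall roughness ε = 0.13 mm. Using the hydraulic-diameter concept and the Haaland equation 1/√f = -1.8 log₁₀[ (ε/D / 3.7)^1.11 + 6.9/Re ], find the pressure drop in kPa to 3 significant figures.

Hydraulic diameter D_h = 4A/P = D_o - D_i = 0.115 - 0.0348 = 0.0802 m.
Re = ρVD_h/μ = 788·4.93·0.0802/0.00137 = 2.274e+05.
ε/D_h = 0.00013/0.0802 = 0.00162; Haaland gives 1/√f = -1.8 log₁₀[0.000187+3.03e-05] = 6.593, so f = 0.02301.
ΔP = f(L/D_h)(ρV²/2) = 0.02301·149/0.0802·9576 = 4.093e+05 Pa.
ΔP = 409 kPa.

ΔP ≈ 409 kPa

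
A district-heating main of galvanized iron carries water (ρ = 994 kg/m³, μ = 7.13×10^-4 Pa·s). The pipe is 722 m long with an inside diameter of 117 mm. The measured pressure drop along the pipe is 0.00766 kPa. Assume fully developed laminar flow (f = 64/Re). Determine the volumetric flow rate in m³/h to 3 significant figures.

For laminar flow, f = 64/Re with Re = ρVD/μ, so Darcy-Weisbach reduces to ΔP = 32μLV/D². Solving for V: V = ΔP·D²/(32μL) = 7.66·(0.117)²/(32·0.000713·722) = 0.006365 m/s.
Check: Re = ρVD/μ = 994·0.006365·0.117/0.000713 = 1038 < 2300, so the laminar assumption holds.
Q = V·A = 0.006365·(π/4·0.117²) = 6.844e-05 m³/s = 0.246 m³/h.

Q ≈ 0.246 m³/h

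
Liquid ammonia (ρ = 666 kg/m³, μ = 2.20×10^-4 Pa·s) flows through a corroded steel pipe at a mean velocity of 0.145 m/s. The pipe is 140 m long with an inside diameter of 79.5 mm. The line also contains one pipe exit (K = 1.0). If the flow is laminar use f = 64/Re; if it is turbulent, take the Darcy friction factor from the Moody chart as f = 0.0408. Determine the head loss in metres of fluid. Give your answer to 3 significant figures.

Reynolds number Re = ρVD/μ = 666 · 0.145 · 0.0795 / 0.00022 = 3.49e+04.
Re > 4000 → turbulent; use the Moody-chart value f = 0.0408.
Total minor-loss coefficient ΣK = 1·1 = 1.
ΔP = [f·L/D + ΣK]·(ρV²/2) = [0.0408·140/0.0795 + 1]·(666·0.145²/2) = [71.85 + 1]·7.001 = 510 Pa.
Head loss h_f = ΔP/(ρg) = 510/(666·9.81) = 0.0781 m.

h_f ≈ 0.0781 m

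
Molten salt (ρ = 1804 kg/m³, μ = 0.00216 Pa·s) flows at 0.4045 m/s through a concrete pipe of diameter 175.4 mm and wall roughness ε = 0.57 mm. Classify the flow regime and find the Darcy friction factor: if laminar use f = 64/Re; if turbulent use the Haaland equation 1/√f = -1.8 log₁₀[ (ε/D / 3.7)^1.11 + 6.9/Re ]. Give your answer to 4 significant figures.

f ≈ 0.02864

Re = ρVD/μ = 1804·0.4045·0.1754/0.00216 = 5.926e+04.
Re > 4000 → turbulent. ε/D = 0.00057/0.1754 = 0.00325; Haaland: 1/√f = -1.8 log₁₀[0.000405 + 0.000116] = 5.909, so f = 0.02864.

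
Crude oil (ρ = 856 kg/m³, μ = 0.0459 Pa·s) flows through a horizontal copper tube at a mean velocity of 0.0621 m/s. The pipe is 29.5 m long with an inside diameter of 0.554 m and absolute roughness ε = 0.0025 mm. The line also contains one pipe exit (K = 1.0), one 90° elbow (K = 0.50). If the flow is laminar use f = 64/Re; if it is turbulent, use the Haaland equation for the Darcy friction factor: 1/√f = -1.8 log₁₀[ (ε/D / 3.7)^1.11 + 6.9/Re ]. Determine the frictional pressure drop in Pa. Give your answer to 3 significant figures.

Reynolds number Re = ρVD/μ = 856 · 0.0621 · 0.554 / 0.0459 = 641.6.
Re < 2300 → laminar flow, so f = 64/Re = 64/641.6 = 0.09975 (the turbulent correlation is not needed).
Total minor-loss coefficient ΣK = 1·1 + 1·0.5 = 1.5.
ΔP = [f·L/D + ΣK]·(ρV²/2) = [0.09975·29.5/0.554 + 1.5]·(856·0.0621²/2) = [5.312 + 1.5]·1.651 = 11.24 Pa.

ΔP ≈ 11.2 Pa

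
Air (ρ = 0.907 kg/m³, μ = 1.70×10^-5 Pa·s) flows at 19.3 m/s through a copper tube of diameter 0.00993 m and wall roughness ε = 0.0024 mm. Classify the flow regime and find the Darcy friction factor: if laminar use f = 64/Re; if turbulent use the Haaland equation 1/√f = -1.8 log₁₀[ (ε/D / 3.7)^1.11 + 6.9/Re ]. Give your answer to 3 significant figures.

Re = ρVD/μ = 0.907·19.3·0.00993/1.7e-05 = 1.023e+04.
Re > 4000 → turbulent. ε/D = 2.4e-06/0.00993 = 0.000242; Haaland: 1/√f = -1.8 log₁₀[2.26e-05 + 0.000675] = 5.682, so f = 0.03098.

f ≈ 0.0310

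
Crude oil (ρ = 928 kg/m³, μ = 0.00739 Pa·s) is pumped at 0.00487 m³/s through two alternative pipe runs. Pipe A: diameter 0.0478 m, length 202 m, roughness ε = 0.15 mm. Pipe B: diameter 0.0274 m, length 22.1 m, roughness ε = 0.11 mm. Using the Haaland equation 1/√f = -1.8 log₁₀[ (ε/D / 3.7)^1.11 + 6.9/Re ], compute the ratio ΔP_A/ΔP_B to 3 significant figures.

ΔP_A/ΔP_B ≈ 0.578

Pipe A: V = Q/A = 0.00487/0.001795 = 2.714 m/s; Re = 1.629e+04; ε/D = 0.00314; Haaland → f = 0.03233; ΔP_A = f(L/D)(ρV²/2) = 4.669e+05 Pa.
Pipe B: V = Q/A = 0.00487/0.0005896 = 8.259 m/s; Re = 2.842e+04; ε/D = 0.00401; Haaland → f = 0.03166; ΔP_B = f(L/D)(ρV²/2) = 8.083e+05 Pa.
ΔP_A/ΔP_B = 4.669e+05/8.083e+05 = 0.578.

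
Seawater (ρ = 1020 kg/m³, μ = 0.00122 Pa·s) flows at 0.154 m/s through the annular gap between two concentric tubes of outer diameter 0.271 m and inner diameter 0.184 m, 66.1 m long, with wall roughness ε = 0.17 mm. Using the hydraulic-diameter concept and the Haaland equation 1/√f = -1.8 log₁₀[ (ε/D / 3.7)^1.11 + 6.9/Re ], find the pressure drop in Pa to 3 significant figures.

ΔP ≈ 300 Pa

Hydraulic diameter D_h = 4A/P = D_o - D_i = 0.271 - 0.184 = 0.087 m.
Re = ρVD_h/μ = 1020·0.154·0.087/0.00122 = 1.12e+04.
ε/D_h = 0.00017/0.087 = 0.00195; Haaland gives 1/√f = -1.8 log₁₀[0.00023+0.000616] = 5.531, so f = 0.03269.
ΔP = f(L/D_h)(ρV²/2) = 0.03269·66.1/0.087·12.1 = 300.4 Pa.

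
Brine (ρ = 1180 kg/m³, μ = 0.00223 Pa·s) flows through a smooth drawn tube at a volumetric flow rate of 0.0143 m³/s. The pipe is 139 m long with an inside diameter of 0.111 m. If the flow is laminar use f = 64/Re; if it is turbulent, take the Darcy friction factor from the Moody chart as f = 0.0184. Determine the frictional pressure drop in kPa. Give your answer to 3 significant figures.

Cross-sectional area A = πD²/4 = π(0.111)²/4 = 0.009677 m²; mean velocity V = Q/A = 0.0143/0.009677 = 1.478 m/s.
Reynolds number Re = ρVD/μ = 1180 · 1.478 · 0.111 / 0.00223 = 8.68e+04.
Re > 4000 → turbulent; use the Moody-chart value f = 0.0184.
Darcy-Weisbach: ΔP = f(L/D)(ρV²/2) = 0.0184·(139/0.111)·(1180·1.478²/2) = 0.0184·1252·1288 = 2.969e+04 Pa.
ΔP = 2.969e+04 Pa = 29.7 kPa.

ΔP ≈ 29.7 kPa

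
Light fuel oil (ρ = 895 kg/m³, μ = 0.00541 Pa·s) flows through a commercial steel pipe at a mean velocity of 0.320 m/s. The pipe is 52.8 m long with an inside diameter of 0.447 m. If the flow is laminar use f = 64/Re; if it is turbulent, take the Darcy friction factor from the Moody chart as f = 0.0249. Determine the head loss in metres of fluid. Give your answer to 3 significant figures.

Reynolds number Re = ρVD/μ = 895 · 0.32 · 0.447 / 0.00541 = 2.366e+04.
Re > 4000 → turbulent; use the Moody-chart value f = 0.0249.
Darcy-Weisbach: ΔP = f(L/D)(ρV²/2) = 0.0249·(52.8/0.447)·(895·0.32²/2) = 0.0249·118.1·45.82 = 134.8 Pa.
Head loss h_f = ΔP/(ρg) = 134.8/(895·9.81) = 0.0154 m.

h_f ≈ 0.0154 m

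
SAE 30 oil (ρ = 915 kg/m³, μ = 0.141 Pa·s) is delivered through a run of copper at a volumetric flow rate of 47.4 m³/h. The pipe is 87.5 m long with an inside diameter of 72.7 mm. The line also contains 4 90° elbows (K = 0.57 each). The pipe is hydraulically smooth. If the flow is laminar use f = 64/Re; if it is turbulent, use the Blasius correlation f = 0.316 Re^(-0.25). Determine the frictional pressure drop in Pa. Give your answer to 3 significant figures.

Q = 47.4 m³/h = 47.4/3600 = 0.01317 m³/s.
Cross-sectional area A = πD²/4 = π(0.0727)²/4 = 0.004151 m²; mean velocity V = Q/A = 0.01317/0.004151 = 3.172 m/s.
Reynolds number Re = ρVD/μ = 915 · 3.172 · 0.0727 / 0.141 = 1496.
Re < 2300 → laminar flow, so f = 64/Re = 64/1496 = 0.04277 (the turbulent correlation is not needed).
Total minor-loss coefficient ΣK = 4·0.57 = 2.28.
ΔP = [f·L/D + ΣK]·(ρV²/2) = [0.04277·87.5/0.0727 + 2.28]·(915·3.172²/2) = [51.48 + 2.28]·4603 = 2.474e+05 Pa.

ΔP ≈ 247000 Pa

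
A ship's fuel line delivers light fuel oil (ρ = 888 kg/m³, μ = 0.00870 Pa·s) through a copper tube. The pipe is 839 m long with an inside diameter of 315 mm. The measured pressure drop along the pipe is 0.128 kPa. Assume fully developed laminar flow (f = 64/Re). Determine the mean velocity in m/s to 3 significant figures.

V ≈ 0.0544 m/s

For laminar flow, f = 64/Re with Re = ρVD/μ, so Darcy-Weisbach reduces to ΔP = 32μLV/D². Solving for V: V = ΔP·D²/(32μL) = 128·(0.315)²/(32·0.0087·839) = 0.05438 m/s.
Check: Re = ρVD/μ = 888·0.05438·0.315/0.0087 = 1748 < 2300, so the laminar assumption holds.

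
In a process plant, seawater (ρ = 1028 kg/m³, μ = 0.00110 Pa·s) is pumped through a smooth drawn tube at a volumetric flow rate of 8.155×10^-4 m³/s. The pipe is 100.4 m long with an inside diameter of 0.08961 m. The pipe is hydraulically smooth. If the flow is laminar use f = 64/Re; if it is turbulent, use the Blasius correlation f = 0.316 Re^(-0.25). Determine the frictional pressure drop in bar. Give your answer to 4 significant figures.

ΔP ≈ 0.002983 bar

Cross-sectional area A = πD²/4 = π(0.08961)²/4 = 0.006307 m²; mean velocity V = Q/A = 0.0008155/0.006307 = 0.1293 m/s.
Reynolds number Re = ρVD/μ = 1028 · 0.1293 · 0.08961 / 0.0011 = 1.083e+04.
Re > 4000 → turbulent. Smooth-pipe (Blasius): f = 0.316 Re^(-0.25) = 0.316/(1.083e+04)^0.25 = 0.03098.
Darcy-Weisbach: ΔP = f(L/D)(ρV²/2) = 0.03098·(100.4/0.08961)·(1028·0.1293²/2) = 0.03098·1120·8.594 = 298.3 Pa.
ΔP = 298.3 Pa = 0.002983 bar.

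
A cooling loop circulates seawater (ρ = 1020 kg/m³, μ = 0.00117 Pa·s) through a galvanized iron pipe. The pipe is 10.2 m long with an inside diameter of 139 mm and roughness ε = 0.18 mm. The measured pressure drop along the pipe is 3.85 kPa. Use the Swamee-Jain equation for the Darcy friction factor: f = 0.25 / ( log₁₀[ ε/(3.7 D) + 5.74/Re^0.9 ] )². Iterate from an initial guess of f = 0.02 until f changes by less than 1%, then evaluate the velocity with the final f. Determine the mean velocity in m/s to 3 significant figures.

Rearranging Darcy-Weisbach: V = √(2·ΔP·D/(f·L·ρ)). With ε/D = 0.00018/0.139 = 0.00129, iterate starting from f = 0.02:
  f = 0.02 → V = √(2·3850·0.139/(0.02·10.2·1020)) = 2.268 m/s; Re = ρVD/μ = 2.748e+05; f → 0.02197
  f = 0.02197 → V = 2.164 m/s; Re = 2.622e+05; f → 0.02201
Converged (Δf/f < 1%). With the final f = 0.02201: V = √(2·3850·0.139/(0.02201·10.2·1020)) = 2.162 m/s.

V ≈ 2.16 m/s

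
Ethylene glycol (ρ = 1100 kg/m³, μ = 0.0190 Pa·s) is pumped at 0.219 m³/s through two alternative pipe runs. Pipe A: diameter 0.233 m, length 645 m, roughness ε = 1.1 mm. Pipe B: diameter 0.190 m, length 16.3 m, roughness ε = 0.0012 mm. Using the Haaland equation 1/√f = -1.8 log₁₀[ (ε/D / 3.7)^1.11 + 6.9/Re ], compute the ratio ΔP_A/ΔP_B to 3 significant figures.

Pipe A: V = Q/A = 0.219/0.04264 = 5.136 m/s; Re = 6.928e+04; ε/D = 0.00472; Haaland → f = 0.03116; ΔP_A = f(L/D)(ρV²/2) = 1.252e+06 Pa.
Pipe B: V = Q/A = 0.219/0.02835 = 7.724 m/s; Re = 8.496e+04; ε/D = 6.32e-06; Haaland → f = 0.01847; ΔP_B = f(L/D)(ρV²/2) = 5.198e+04 Pa.
ΔP_A/ΔP_B = 1.252e+06/5.198e+04 = 24.1.

ΔP_A/ΔP_B ≈ 24.1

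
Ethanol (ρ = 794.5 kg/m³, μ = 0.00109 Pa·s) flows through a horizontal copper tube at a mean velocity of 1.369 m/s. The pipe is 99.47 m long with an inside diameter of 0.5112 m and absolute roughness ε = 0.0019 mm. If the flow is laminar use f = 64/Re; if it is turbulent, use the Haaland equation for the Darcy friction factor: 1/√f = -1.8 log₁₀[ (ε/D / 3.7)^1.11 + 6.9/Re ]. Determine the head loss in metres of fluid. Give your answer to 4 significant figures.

h_f ≈ 0.2427 m

Reynolds number Re = ρVD/μ = 794.5 · 1.369 · 0.5112 / 0.00109 = 5.101e+05.
Re > 4000 → turbulent. Relative roughness ε/D = 1.9e-06/0.5112 = 3.72e-06. Haaland: 1/√f = -1.8 log₁₀[(3.72e-06/3.7)^1.11 + 6.9/5.101e+05] = -1.8 log₁₀[2.2e-07 + 1.35e-05] = 8.751, so f = 0.01306.
Darcy-Weisbach: ΔP = f(L/D)(ρV²/2) = 0.01306·(99.47/0.5112)·(794.5·1.369²/2) = 0.01306·194.6·744.5 = 1892 Pa.
Head loss h_f = ΔP/(ρg) = 1892/(794.5·9.81) = 0.2427 m.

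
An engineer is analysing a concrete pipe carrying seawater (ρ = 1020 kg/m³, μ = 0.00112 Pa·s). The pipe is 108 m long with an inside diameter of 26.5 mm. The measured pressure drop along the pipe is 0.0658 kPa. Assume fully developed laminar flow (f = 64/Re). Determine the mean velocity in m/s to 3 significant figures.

For laminar flow, f = 64/Re with Re = ρVD/μ, so Darcy-Weisbach reduces to ΔP = 32μLV/D². Solving for V: V = ΔP·D²/(32μL) = 65.8·(0.0265)²/(32·0.00112·108) = 0.01194 m/s.
Check: Re = ρVD/μ = 1020·0.01194·0.0265/0.00112 = 288.1 < 2300, so the laminar assumption holds.

V ≈ 0.0119 m/s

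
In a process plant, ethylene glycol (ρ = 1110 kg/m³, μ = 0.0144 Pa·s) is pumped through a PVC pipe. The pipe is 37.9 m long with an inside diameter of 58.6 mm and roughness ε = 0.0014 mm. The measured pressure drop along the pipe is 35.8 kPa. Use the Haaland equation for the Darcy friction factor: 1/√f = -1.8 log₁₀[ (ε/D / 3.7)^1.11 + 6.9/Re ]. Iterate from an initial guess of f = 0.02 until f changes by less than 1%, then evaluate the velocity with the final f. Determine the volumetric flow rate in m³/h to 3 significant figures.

Rearranging Darcy-Weisbach: V = √(2·ΔP·D/(f·L·ρ)). With ε/D = 1.4e-06/0.0586 = 2.39e-05, iterate starting from f = 0.02:
  f = 0.02 → V = √(2·3.58e+04·0.0586/(0.02·37.9·1110)) = 2.233 m/s; Re = ρVD/μ = 1.009e+04; f → 0.03083
  f = 0.03083 → V = 1.798 m/s; Re = 8124; f → 0.03275
  f = 0.03275 → V = 1.745 m/s; Re = 7883; f → 0.03303
Converged (Δf/f < 1%). With the final f = 0.03303: V = √(2·3.58e+04·0.0586/(0.03303·37.9·1110)) = 1.738 m/s.
Q = V·A = 1.738·(π/4·0.0586²) = 0.004687 m³/s = 16.9 m³/h.

Q ≈ 16.9 m³/h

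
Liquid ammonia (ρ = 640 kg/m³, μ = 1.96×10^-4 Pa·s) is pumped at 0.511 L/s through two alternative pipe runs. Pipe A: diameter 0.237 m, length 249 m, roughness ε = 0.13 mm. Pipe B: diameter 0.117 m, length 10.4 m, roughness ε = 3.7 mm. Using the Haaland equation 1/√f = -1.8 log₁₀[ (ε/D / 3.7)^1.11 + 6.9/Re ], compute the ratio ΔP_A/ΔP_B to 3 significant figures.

ΔP_A/ΔP_B ≈ 0.379

Pipe A: V = Q/A = 0.000511/0.04412 = 0.01158 m/s; Re = 8964; ε/D = 0.000549; Haaland → f = 0.03247; ΔP_A = f(L/D)(ρV²/2) = 1.465 Pa.
Pipe B: V = Q/A = 0.000511/0.01075 = 0.04753 m/s; Re = 1.816e+04; ε/D = 0.0316; Haaland → f = 0.0602; ΔP_B = f(L/D)(ρV²/2) = 3.868 Pa.
ΔP_A/ΔP_B = 1.465/3.868 = 0.379.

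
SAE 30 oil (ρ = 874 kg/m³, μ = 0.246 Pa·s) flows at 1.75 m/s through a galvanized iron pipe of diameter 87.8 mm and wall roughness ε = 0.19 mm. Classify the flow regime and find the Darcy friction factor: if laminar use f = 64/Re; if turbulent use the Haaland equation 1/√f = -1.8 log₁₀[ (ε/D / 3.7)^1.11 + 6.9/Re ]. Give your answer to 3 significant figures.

Re = ρVD/μ = 874·1.75·0.0878/0.246 = 545.9.
Re < 2300 → laminar, so f = 64/Re = 0.1172 (roughness is irrelevant in laminar flow).

f ≈ 0.117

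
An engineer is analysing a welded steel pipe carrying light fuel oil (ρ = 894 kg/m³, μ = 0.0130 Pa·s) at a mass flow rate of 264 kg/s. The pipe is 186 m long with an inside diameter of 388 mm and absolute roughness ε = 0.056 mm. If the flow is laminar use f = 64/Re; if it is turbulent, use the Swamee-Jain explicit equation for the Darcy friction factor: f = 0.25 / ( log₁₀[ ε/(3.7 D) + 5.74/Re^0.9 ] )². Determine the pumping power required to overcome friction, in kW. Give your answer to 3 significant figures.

A = πD²/4 = π(0.388)²/4 = 0.1182 m²; mean velocity V = ṁ/(ρA) = 264/(894 · 0.1182) = 2.498 m/s.
Reynolds number Re = ρVD/μ = 894 · 2.498 · 0.388 / 0.013 = 6.664e+04.
Re > 4000 → turbulent. Relative roughness ε/D = 5.6e-05/0.388 = 0.000144. Swamee-Jain: f = 0.25/(log₁₀[0.000144/3.7 + 5.74/6.664e+04^0.9])² = 0.25/(log₁₀[3.9e-05 + 0.000262])² = 0.25/(-3.522)² = 0.02015.
Darcy-Weisbach: ΔP = f(L/D)(ρV²/2) = 0.02015·(186/0.388)·(894·2.498²/2) = 0.02015·479.4·2788 = 2.694e+04 Pa.
Q = ṁ/ρ = 264/894 = 0.2953 m³/s.
Pumping power P = QΔP = 0.2953·2.694e+04 = 7955 W = 7.95 kW.

P ≈ 7.95 kW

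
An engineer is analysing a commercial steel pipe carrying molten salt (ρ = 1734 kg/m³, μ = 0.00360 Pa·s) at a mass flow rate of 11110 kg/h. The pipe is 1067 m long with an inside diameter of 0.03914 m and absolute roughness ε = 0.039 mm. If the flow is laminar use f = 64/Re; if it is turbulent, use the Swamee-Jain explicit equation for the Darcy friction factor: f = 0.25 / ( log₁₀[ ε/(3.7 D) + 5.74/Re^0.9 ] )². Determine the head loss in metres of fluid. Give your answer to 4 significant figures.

h_f ≈ 80.40 m

ṁ = 11110 kg/h = 11110/3600 = 3.086 kg/s.
A = πD²/4 = π(0.03914)²/4 = 0.001203 m²; mean velocity V = ṁ/(ρA) = 3.086/(1734 · 0.001203) = 1.479 m/s.
Reynolds number Re = ρVD/μ = 1734 · 1.479 · 0.03914 / 0.0036 = 2.789e+04.
Re > 4000 → turbulent. Relative roughness ε/D = 3.9e-05/0.03914 = 0.000996. Swamee-Jain: f = 0.25/(log₁₀[0.000996/3.7 + 5.74/2.789e+04^0.9])² = 0.25/(log₁₀[0.000269 + 0.000573])² = 0.25/(-3.075)² = 0.02645.
Darcy-Weisbach: ΔP = f(L/D)(ρV²/2) = 0.02645·(1067/0.03914)·(1734·1.479²/2) = 0.02645·2.726e+04·1897 = 1.368e+06 Pa.
Head loss h_f = ΔP/(ρg) = 1.368e+06/(1734·9.81) = 80.40 m.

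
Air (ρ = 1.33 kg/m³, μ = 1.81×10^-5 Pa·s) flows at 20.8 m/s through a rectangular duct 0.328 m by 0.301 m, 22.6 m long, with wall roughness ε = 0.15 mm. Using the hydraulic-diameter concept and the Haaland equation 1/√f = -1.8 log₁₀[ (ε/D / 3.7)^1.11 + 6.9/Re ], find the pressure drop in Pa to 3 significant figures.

ΔP ≈ 362 Pa

Hydraulic diameter D_h = 4A/P = 4·(0.328·0.301)/(2·(0.328+0.301)) = 0.3949/1.258 = 0.3139 m.
Re = ρVD_h/μ = 1.33·20.8·0.3139/1.81e-05 = 4.798e+05.
ε/D_h = 0.00015/0.3139 = 0.000478; Haaland gives 1/√f = -1.8 log₁₀[4.82e-05+1.44e-05] = 7.566, so f = 0.01747.
ΔP = f(L/D_h)(ρV²/2) = 0.01747·22.6/0.3139·287.7 = 361.8 Pa.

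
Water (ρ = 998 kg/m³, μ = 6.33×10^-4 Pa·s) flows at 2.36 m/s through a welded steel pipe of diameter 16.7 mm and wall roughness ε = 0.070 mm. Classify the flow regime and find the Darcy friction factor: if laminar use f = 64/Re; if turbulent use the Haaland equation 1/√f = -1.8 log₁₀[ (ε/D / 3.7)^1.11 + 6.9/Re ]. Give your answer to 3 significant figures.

Re = ρVD/μ = 998·2.36·0.0167/0.000633 = 6.214e+04.
Re > 4000 → turbulent. ε/D = 7e-05/0.0167 = 0.00419; Haaland: 1/√f = -1.8 log₁₀[0.000537 + 0.000111] = 5.739, so f = 0.03036.

f ≈ 0.0304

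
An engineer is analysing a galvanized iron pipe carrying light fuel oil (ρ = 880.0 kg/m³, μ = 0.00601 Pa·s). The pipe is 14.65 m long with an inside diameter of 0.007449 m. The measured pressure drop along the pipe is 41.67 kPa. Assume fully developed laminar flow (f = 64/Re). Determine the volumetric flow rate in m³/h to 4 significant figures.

Q ≈ 0.1287 m³/h

For laminar flow, f = 64/Re with Re = ρVD/μ, so Darcy-Weisbach reduces to ΔP = 32μLV/D². Solving for V: V = ΔP·D²/(32μL) = 4.167e+04·(0.007449)²/(32·0.00601·14.65) = 0.8206 m/s.
Check: Re = ρVD/μ = 880·0.8206·0.007449/0.00601 = 895.1 < 2300, so the laminar assumption holds.
Q = V·A = 0.8206·(π/4·0.007449²) = 3.576e-05 m³/s = 0.1287 m³/h.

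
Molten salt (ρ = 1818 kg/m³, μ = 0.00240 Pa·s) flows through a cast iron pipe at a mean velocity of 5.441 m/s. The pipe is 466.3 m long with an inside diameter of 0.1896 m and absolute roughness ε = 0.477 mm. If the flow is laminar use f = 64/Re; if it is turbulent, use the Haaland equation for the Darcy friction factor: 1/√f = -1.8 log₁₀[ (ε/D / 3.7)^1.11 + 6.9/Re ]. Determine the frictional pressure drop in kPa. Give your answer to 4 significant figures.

ΔP ≈ 1664 kPa

Reynolds number Re = ρVD/μ = 1818 · 5.441 · 0.1896 / 0.0024 = 7.814e+05.
Re > 4000 → turbulent. Relative roughness ε/D = 0.000477/0.1896 = 0.00252. Haaland: 1/√f = -1.8 log₁₀[(0.00252/3.7)^1.11 + 6.9/7.814e+05] = -1.8 log₁₀[0.000305 + 8.83e-06] = 6.306, so f = 0.02514.
Darcy-Weisbach: ΔP = f(L/D)(ρV²/2) = 0.02514·(466.3/0.1896)·(1818·5.441²/2) = 0.02514·2459·2.691e+04 = 1.664e+06 Pa.
ΔP = 1.664e+06 Pa = 1664 kPa.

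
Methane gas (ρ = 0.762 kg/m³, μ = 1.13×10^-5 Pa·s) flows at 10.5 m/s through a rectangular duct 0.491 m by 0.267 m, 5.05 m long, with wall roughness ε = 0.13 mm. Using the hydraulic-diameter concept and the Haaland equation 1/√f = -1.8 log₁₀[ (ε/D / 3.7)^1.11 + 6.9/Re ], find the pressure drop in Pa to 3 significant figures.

ΔP ≈ 10.8 Pa

Hydraulic diameter D_h = 4A/P = 4·(0.491·0.267)/(2·(0.491+0.267)) = 0.5244/1.516 = 0.3459 m.
Re = ρVD_h/μ = 0.762·10.5·0.3459/1.13e-05 = 2.449e+05.
ε/D_h = 0.00013/0.3459 = 0.000376; Haaland gives 1/√f = -1.8 log₁₀[3.69e-05+2.82e-05] = 7.535, so f = 0.01761.
ΔP = f(L/D_h)(ρV²/2) = 0.01761·5.05/0.3459·42.01 = 10.8 Pa.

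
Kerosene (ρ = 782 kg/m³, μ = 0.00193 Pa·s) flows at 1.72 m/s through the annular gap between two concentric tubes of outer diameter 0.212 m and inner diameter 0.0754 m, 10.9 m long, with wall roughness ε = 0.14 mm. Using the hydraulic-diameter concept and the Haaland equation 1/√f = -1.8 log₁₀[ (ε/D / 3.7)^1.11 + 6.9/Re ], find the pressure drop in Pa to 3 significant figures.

Hydraulic diameter D_h = 4A/P = D_o - D_i = 0.212 - 0.0754 = 0.1366 m.
Re = ρVD_h/μ = 782·1.72·0.1366/0.00193 = 9.52e+04.
ε/D_h = 0.00014/0.1366 = 0.00102; Haaland gives 1/√f = -1.8 log₁₀[0.000112+7.25e-05] = 6.719, so f = 0.02215.
ΔP = f(L/D_h)(ρV²/2) = 0.02215·10.9/0.1366·1157 = 2044 Pa.

ΔP ≈ 2040 Pa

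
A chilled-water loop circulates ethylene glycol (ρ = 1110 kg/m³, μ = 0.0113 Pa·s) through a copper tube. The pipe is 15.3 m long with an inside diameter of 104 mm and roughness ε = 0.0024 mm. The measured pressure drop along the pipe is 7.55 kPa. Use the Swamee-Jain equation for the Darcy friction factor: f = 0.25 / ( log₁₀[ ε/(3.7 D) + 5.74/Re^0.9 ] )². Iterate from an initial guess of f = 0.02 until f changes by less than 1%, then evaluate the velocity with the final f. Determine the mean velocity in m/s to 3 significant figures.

V ≈ 1.88 m/s

Rearranging Darcy-Weisbach: V = √(2·ΔP·D/(f·L·ρ)). With ε/D = 2.4e-06/0.104 = 2.31e-05, iterate starting from f = 0.02:
  f = 0.02 → V = √(2·7550·0.104/(0.02·15.3·1110)) = 2.15 m/s; Re = ρVD/μ = 2.197e+04; f → 0.02528
  f = 0.02528 → V = 1.913 m/s; Re = 1.954e+04; f → 0.02602
  f = 0.02602 → V = 1.885 m/s; Re = 1.926e+04; f → 0.02612
Converged (Δf/f < 1%). With the final f = 0.02612: V = √(2·7550·0.104/(0.02612·15.3·1110)) = 1.882 m/s.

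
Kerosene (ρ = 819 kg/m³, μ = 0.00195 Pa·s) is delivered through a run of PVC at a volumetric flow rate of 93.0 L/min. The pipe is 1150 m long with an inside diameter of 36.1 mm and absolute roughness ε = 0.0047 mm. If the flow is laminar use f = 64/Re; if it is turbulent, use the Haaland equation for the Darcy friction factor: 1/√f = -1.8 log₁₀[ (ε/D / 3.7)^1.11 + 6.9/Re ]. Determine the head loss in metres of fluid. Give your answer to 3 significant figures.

Q = 93.0 L/min = 93.0/60000 = 0.00155 m³/s.
Cross-sectional area A = πD²/4 = π(0.0361)²/4 = 0.001024 m²; mean velocity V = Q/A = 0.00155/0.001024 = 1.514 m/s.
Reynolds number Re = ρVD/μ = 819 · 1.514 · 0.0361 / 0.00195 = 2.296e+04.
Re > 4000 → turbulent. Relative roughness ε/D = 4.7e-06/0.0361 = 0.00013. Haaland: 1/√f = -1.8 log₁₀[(0.00013/3.7)^1.11 + 6.9/2.296e+04] = -1.8 log₁₀[1.14e-05 + 0.000301] = 6.311, so f = 0.02511.
Darcy-Weisbach: ΔP = f(L/D)(ρV²/2) = 0.02511·(1150/0.0361)·(819·1.514²/2) = 0.02511·3.186e+04·939.1 = 7.512e+05 Pa.
Head loss h_f = ΔP/(ρg) = 7.512e+05/(819·9.81) = 93.5 m.

h_f ≈ 93.5 m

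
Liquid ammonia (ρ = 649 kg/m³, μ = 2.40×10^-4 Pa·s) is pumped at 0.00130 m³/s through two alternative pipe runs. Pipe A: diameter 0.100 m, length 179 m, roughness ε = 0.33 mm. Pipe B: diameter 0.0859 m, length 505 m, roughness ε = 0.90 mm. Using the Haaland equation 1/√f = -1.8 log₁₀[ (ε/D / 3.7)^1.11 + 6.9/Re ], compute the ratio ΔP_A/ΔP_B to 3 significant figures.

ΔP_A/ΔP_B ≈ 0.122

Pipe A: V = Q/A = 0.0013/0.007854 = 0.1655 m/s; Re = 4.476e+04; ε/D = 0.0033; Haaland → f = 0.02927; ΔP_A = f(L/D)(ρV²/2) = 465.8 Pa.
Pipe B: V = Q/A = 0.0013/0.005795 = 0.2243 m/s; Re = 5.211e+04; ε/D = 0.0105; Haaland → f = 0.03962; ΔP_B = f(L/D)(ρV²/2) = 3803 Pa.
ΔP_A/ΔP_B = 465.8/3803 = 0.122.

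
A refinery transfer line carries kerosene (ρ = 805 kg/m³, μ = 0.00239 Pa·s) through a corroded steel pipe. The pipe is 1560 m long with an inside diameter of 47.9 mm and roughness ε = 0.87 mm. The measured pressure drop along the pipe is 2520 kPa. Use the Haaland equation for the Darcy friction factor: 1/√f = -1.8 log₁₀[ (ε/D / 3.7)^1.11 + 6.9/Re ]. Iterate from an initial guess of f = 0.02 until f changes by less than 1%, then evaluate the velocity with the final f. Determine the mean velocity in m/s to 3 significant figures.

V ≈ 2.00 m/s

Rearranging Darcy-Weisbach: V = √(2·ΔP·D/(f·L·ρ)). With ε/D = 0.00087/0.0479 = 0.0182, iterate starting from f = 0.02:
  f = 0.02 → V = √(2·2.52e+06·0.0479/(0.02·1560·805)) = 3.1 m/s; Re = ρVD/μ = 5.002e+04; f → 0.04778
  f = 0.04778 → V = 2.006 m/s; Re = 3.236e+04; f → 0.0482
Converged (Δf/f < 1%). With the final f = 0.0482: V = √(2·2.52e+06·0.0479/(0.0482·1560·805)) = 1.997 m/s.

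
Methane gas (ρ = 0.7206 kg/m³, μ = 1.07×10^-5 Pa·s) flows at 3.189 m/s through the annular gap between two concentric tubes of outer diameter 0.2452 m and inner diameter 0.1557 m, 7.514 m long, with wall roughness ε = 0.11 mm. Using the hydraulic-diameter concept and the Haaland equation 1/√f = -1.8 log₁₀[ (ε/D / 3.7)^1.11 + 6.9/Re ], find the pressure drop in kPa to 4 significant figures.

ΔP ≈ 0.008698 kPa

Hydraulic diameter D_h = 4A/P = D_o - D_i = 0.2452 - 0.1557 = 0.0895 m.
Re = ρVD_h/μ = 0.7206·3.189·0.0895/1.07e-05 = 1.922e+04.
ε/D_h = 0.00011/0.0895 = 0.00123; Haaland gives 1/√f = -1.8 log₁₀[0.000138+0.000359] = 5.947, so f = 0.02827.
ΔP = f(L/D_h)(ρV²/2) = 0.02827·7.514/0.0895·3.664 = 8.698 Pa.
ΔP = 0.008698 kPa.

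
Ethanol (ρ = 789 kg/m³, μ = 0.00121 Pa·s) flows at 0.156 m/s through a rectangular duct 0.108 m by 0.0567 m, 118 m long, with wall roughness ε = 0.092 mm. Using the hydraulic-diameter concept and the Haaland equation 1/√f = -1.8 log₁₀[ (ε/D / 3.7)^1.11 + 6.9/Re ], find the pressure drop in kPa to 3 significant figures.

ΔP ≈ 0.530 kPa

Hydraulic diameter D_h = 4A/P = 4·(0.108·0.0567)/(2·(0.108+0.0567)) = 0.02449/0.3294 = 0.07436 m.
Re = ρVD_h/μ = 789·0.156·0.07436/0.00121 = 7564.
ε/D_h = 9.2e-05/0.07436 = 0.00124; Haaland gives 1/√f = -1.8 log₁₀[0.000139+0.000912] = 5.361, so f = 0.03479.
ΔP = f(L/D_h)(ρV²/2) = 0.03479·118/0.07436·9.601 = 530 Pa.
ΔP = 0.530 kPa.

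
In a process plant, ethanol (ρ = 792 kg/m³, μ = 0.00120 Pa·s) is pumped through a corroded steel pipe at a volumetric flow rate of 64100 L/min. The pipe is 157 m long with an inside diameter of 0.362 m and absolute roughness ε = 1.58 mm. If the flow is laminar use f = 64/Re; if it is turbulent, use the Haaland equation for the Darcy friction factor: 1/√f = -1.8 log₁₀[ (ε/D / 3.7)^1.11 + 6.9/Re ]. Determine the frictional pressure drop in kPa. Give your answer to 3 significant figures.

ΔP ≈ 541 kPa

Q = 64100 L/min = 64100/60000 = 1.068 m³/s.
Cross-sectional area A = πD²/4 = π(0.362)²/4 = 0.1029 m²; mean velocity V = Q/A = 1.068/0.1029 = 10.38 m/s.
Reynolds number Re = ρVD/μ = 792 · 10.38 · 0.362 / 0.0012 = 2.48e+06.
Re > 4000 → turbulent. Relative roughness ε/D = 0.00158/0.362 = 0.00436. Haaland: 1/√f = -1.8 log₁₀[(0.00436/3.7)^1.11 + 6.9/2.48e+06] = -1.8 log₁₀[0.000562 + 2.78e-06] = 5.847, so f = 0.02925.
Darcy-Weisbach: ΔP = f(L/D)(ρV²/2) = 0.02925·(157/0.362)·(792·10.38²/2) = 0.02925·433.7·4.267e+04 = 5.413e+05 Pa.
ΔP = 5.413e+05 Pa = 541 kPa.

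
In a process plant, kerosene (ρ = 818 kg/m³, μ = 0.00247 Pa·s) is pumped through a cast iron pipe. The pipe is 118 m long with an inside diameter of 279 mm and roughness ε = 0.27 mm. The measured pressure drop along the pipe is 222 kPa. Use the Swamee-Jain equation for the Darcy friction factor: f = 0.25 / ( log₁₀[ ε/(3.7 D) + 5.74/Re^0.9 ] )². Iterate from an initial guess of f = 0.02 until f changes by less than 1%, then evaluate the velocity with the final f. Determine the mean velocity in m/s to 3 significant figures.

V ≈ 8.01 m/s

Rearranging Darcy-Weisbach: V = √(2·ΔP·D/(f·L·ρ)). With ε/D = 0.00027/0.279 = 0.000968, iterate starting from f = 0.02:
  f = 0.02 → V = √(2·2.22e+05·0.279/(0.02·118·818)) = 8.011 m/s; Re = ρVD/μ = 7.402e+05; f → 0.02
Converged (Δf/f < 1%). With the final f = 0.02: V = √(2·2.22e+05·0.279/(0.02·118·818)) = 8.01 m/s.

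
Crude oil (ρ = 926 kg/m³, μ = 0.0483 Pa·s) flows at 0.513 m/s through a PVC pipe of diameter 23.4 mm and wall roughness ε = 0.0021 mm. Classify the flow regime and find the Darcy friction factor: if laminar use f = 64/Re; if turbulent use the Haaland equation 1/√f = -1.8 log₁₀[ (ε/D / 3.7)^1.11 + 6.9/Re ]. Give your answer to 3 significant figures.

f ≈ 0.278

Re = ρVD/μ = 926·0.513·0.0234/0.0483 = 230.1.
Re < 2300 → laminar, so f = 64/Re = 0.2781 (roughness is irrelevant in laminar flow).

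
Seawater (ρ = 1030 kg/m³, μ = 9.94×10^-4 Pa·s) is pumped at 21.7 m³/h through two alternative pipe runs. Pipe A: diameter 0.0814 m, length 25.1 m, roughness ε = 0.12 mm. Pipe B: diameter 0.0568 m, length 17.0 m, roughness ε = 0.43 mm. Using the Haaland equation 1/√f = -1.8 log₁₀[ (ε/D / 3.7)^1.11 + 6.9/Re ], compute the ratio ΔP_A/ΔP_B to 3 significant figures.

Pipe A: V = Q/A = 0.006028/0.005204 = 1.158 m/s; Re = 9.77e+04; ε/D = 0.00147; Haaland → f = 0.02353; ΔP_A = f(L/D)(ρV²/2) = 5014 Pa.
Pipe B: V = Q/A = 0.006028/0.002534 = 2.379 m/s; Re = 1.4e+05; ε/D = 0.00757; Haaland → f = 0.03512; ΔP_B = f(L/D)(ρV²/2) = 3.063e+04 Pa.
ΔP_A/ΔP_B = 5014/3.063e+04 = 0.164.

ΔP_A/ΔP_B ≈ 0.164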